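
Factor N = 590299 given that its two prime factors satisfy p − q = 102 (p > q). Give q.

719

Since p = q + 102, we have 590299 = q(q + 102), so q² + 102q − 590299 = 0.
Discriminant: 102² + 4·590299 = 10404 + 2361196 = 2371600; √2371600 = 1540.
q = (−102 + 1540)/2 = 719, and p = q + 102 = 821.
Check: 719 · 821 = 590299.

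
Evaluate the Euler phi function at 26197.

Factor: 26197 = 17 · 23 · 67.
φ(26197) = (17−1) · (23−1) · (67−1) = 16 · 22 · 66 = 23232.

23232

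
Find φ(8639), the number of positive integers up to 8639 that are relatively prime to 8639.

8424

Factor: 8639 = 53 · 163.
φ(8639) = (53−1) · (163−1) = 52 · 162 = 8424.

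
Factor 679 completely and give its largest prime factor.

97

679 = 7 · 97
97 is prime.
So 679 = 7 · 97; the largest prime factor is 97.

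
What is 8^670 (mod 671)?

8^1 ≡ 8 (mod 671)
8^2 ≡ 8^2 = 64 ≡ 64 (mod 671)
8^4 ≡ 64^2 = 4096 ≡ 70 (mod 671)
8^8 ≡ 70^2 = 4900 ≡ 203 (mod 671)
8^16 ≡ 203^2 = 41209 ≡ 278 (mod 671)
8^32 ≡ 278^2 = 77284 ≡ 119 (mod 671)
8^64 ≡ 119^2 = 14161 ≡ 70 (mod 671)
8^128 ≡ 70^2 = 4900 ≡ 203 (mod 671)
8^256 ≡ 203^2 = 41209 ≡ 278 (mod 671)
8^512 ≡ 278^2 = 77284 ≡ 119 (mod 671)
670 = 512 + 128 + 16 + 8 + 4 + 2 in binary powers of 2.
So 8^670 ≡ 119 · 203 · 278 · 203 · 70 · 64 ≡ 243 (mod 671).
Since 243 ≠ 1, base 8 is a Fermat witness: 671 is composite.

243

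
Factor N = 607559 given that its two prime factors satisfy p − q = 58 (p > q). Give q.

751

Since p = q + 58, we have 607559 = q(q + 58), so q² + 58q − 607559 = 0.
Discriminant: 58² + 4·607559 = 3364 + 2430236 = 2433600; √2433600 = 1560.
q = (−58 + 1560)/2 = 751, and p = q + 58 = 809.
Check: 751 · 809 = 607559.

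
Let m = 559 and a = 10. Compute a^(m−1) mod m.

10^1 ≡ 10 (mod 559)
10^2 ≡ 10^2 = 100 ≡ 100 (mod 559)
10^4 ≡ 100^2 = 10000 ≡ 497 (mod 559)
10^8 ≡ 497^2 = 247009 ≡ 490 (mod 559)
10^16 ≡ 490^2 = 240100 ≡ 289 (mod 559)
10^32 ≡ 289^2 = 83521 ≡ 230 (mod 559)
10^64 ≡ 230^2 = 52900 ≡ 354 (mod 559)
10^128 ≡ 354^2 = 125316 ≡ 100 (mod 559)
10^256 ≡ 100^2 = 10000 ≡ 497 (mod 559)
10^512 ≡ 497^2 = 247009 ≡ 490 (mod 559)
558 = 512 + 32 + 8 + 4 + 2 in binary powers of 2.
So 10^558 ≡ 490 · 230 · 490 · 497 · 100 ≡ 365 (mod 559).
Since 365 ≠ 1, base 10 is a Fermat witness: 559 is composite.

365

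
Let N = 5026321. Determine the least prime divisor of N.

47

5026321 is odd.
Digit sum 19, not divisible by 3.
Ends in 1: not divisible by 5.
7: 5026321 = 7·718045 + 6
11: 5026321 = 11·456938 + 3
13: 5026321 = 13·386640 + 1
17: 5026321 = 17·295665 + 16
19: 5026321 = 19·264543 + 4
23: 5026321 = 23·218535 + 16
29: 5026321 = 29·173321 + 12
31: 5026321 = 31·162139 + 12
37: 5026321 = 37·135846 + 19
41: 5026321 = 41·122593 + 8
43: 5026321 = 43·116891 + 8
47: 5026321 = 47·106943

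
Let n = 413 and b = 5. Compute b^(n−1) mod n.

5^1 ≡ 5 (mod 413)
5^2 ≡ 5^2 = 25 ≡ 25 (mod 413)
5^4 ≡ 25^2 = 625 ≡ 212 (mod 413)
5^8 ≡ 212^2 = 44944 ≡ 340 (mod 413)
5^16 ≡ 340^2 = 115600 ≡ 373 (mod 413)
5^32 ≡ 373^2 = 139129 ≡ 361 (mod 413)
5^64 ≡ 361^2 = 130321 ≡ 226 (mod 413)
5^128 ≡ 226^2 = 51076 ≡ 277 (mod 413)
5^256 ≡ 277^2 = 76729 ≡ 324 (mod 413)
412 = 256 + 128 + 16 + 8 + 4 in binary powers of 2.
So 5^412 ≡ 324 · 277 · 373 · 340 · 212 ≡ 226 (mod 413).
Since 226 ≠ 1, base 5 is a Fermat witness: 413 is composite.

226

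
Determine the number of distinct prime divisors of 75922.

75922 = 2 · 37961
37961 = 7 · 5423
5423 = 11 · 493
493 = 17 · 29
75922 = 2 · 7 · 11 · 17 · 29, which has 5 distinct prime factors.

5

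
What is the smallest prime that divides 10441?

53

10441 is odd.
Digit sum 10, not divisible by 3.
Ends in 1: not divisible by 5.
7: 10441 = 7·1491 + 4
11: 10441 = 11·949 + 2
13: 10441 = 13·803 + 2
17: 10441 = 17·614 + 3
19: 10441 = 19·549 + 10
23: 10441 = 23·453 + 22
29: 10441 = 29·360 + 1
31: 10441 = 31·336 + 25
37: 10441 = 37·282 + 7
41: 10441 = 41·254 + 27
43: 10441 = 43·242 + 35
47: 10441 = 47·222 + 7
53: 10441 = 53·197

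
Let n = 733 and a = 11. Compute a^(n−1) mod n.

1

11^1 ≡ 11 (mod 733)
11^2 ≡ 11^2 = 121 ≡ 121 (mod 733)
11^4 ≡ 121^2 = 14641 ≡ 714 (mod 733)
11^8 ≡ 714^2 = 509796 ≡ 361 (mod 733)
11^16 ≡ 361^2 = 130321 ≡ 580 (mod 733)
11^32 ≡ 580^2 = 336400 ≡ 686 (mod 733)
11^64 ≡ 686^2 = 470596 ≡ 10 (mod 733)
11^128 ≡ 10^2 = 100 ≡ 100 (mod 733)
11^256 ≡ 100^2 = 10000 ≡ 471 (mod 733)
11^512 ≡ 471^2 = 221841 ≡ 475 (mod 733)
732 = 512 + 128 + 64 + 16 + 8 + 4 in binary powers of 2.
So 11^732 ≡ 475 · 100 · 10 · 580 · 361 · 714 ≡ 1 (mod 733).
Since the result is 1, base 11 gives no evidence that 733 is composite.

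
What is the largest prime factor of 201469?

201469 = 31 · 6499
6499 = 67 · 97
97 is prime.
So 201469 = 31 · 67 · 97; the largest prime factor is 97.

97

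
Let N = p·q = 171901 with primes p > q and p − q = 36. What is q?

Since p = q + 36, we have 171901 = q(q + 36), so q² + 36q − 171901 = 0.
Discriminant: 36² + 4·171901 = 1296 + 687604 = 688900; √688900 = 830.
q = (−36 + 830)/2 = 397, and p = q + 36 = 433.
Check: 397 · 433 = 171901.

397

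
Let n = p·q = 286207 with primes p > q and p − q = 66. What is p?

569

Since p = q + 66, we have 286207 = q(q + 66), so q² + 66q − 286207 = 0.
Discriminant: 66² + 4·286207 = 4356 + 1144828 = 1149184; √1149184 = 1072.
q = (−66 + 1072)/2 = 503, and p = q + 66 = 569.
Check: 503 · 569 = 286207.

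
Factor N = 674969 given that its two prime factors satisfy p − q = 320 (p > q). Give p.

Since p = q + 320, we have 674969 = q(q + 320), so q² + 320q − 674969 = 0.
Discriminant: 320² + 4·674969 = 102400 + 2699876 = 2802276; √2802276 = 1674.
q = (−320 + 1674)/2 = 677, and p = q + 320 = 997.
Check: 677 · 997 = 674969.

997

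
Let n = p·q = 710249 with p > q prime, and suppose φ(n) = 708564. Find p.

863

φ(n) = (p−1)(q−1) = n − (p+q) + 1, so p + q = 710249 − 708564 + 1 = 1686.
p and q are the roots of t² − 1686t + 710249 = 0.
Discriminant: 1686² − 4·710249 = 2842596 − 2840996 = 1600; √1600 = 40.
q = (1686 − 40)/2 = 823, p = (1686 + 40)/2 = 863.
Check: 823 · 863 = 710249.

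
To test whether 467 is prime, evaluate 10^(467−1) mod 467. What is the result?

1

10^1 ≡ 10 (mod 467)
10^2 ≡ 10^2 = 100 ≡ 100 (mod 467)
10^4 ≡ 100^2 = 10000 ≡ 193 (mod 467)
10^8 ≡ 193^2 = 37249 ≡ 356 (mod 467)
10^16 ≡ 356^2 = 126736 ≡ 179 (mod 467)
10^32 ≡ 179^2 = 32041 ≡ 285 (mod 467)
10^64 ≡ 285^2 = 81225 ≡ 434 (mod 467)
10^128 ≡ 434^2 = 188356 ≡ 155 (mod 467)
10^256 ≡ 155^2 = 24025 ≡ 208 (mod 467)
466 = 256 + 128 + 64 + 16 + 2 in binary powers of 2.
So 10^466 ≡ 208 · 155 · 434 · 179 · 100 ≡ 1 (mod 467).
Since the result is 1, base 10 gives no evidence that 467 is composite.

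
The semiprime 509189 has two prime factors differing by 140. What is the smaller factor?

647

Since p = q + 140, we have 509189 = q(q + 140), so q² + 140q − 509189 = 0.
Discriminant: 140² + 4·509189 = 19600 + 2036756 = 2056356; √2056356 = 1434.
q = (−140 + 1434)/2 = 647, and p = q + 140 = 787.
Check: 647 · 787 = 509189.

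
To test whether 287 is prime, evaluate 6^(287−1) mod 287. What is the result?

6^1 ≡ 6 (mod 287)
6^2 ≡ 6^2 = 36 ≡ 36 (mod 287)
6^4 ≡ 36^2 = 1296 ≡ 148 (mod 287)
6^8 ≡ 148^2 = 21904 ≡ 92 (mod 287)
6^16 ≡ 92^2 = 8464 ≡ 141 (mod 287)
6^32 ≡ 141^2 = 19881 ≡ 78 (mod 287)
6^64 ≡ 78^2 = 6084 ≡ 57 (mod 287)
6^128 ≡ 57^2 = 3249 ≡ 92 (mod 287)
6^256 ≡ 92^2 = 8464 ≡ 141 (mod 287)
286 = 256 + 16 + 8 + 4 + 2 in binary powers of 2.
So 6^286 ≡ 141 · 141 · 92 · 148 · 36 ≡ 162 (mod 287).
Since 162 ≠ 1, base 6 is a Fermat witness: 287 is composite.

162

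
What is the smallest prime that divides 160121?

160121 is odd.
Digit sum 11, not divisible by 3.
Ends in 1: not divisible by 5.
7: 160121 = 7·22874 + 3
11: 160121 = 11·14556 + 5
13: 160121 = 13·12317

13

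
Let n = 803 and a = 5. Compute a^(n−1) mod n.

5^1 ≡ 5 (mod 803)
5^2 ≡ 5^2 = 25 ≡ 25 (mod 803)
5^4 ≡ 25^2 = 625 ≡ 625 (mod 803)
5^8 ≡ 625^2 = 390625 ≡ 367 (mod 803)
5^16 ≡ 367^2 = 134689 ≡ 588 (mod 803)
5^32 ≡ 588^2 = 345744 ≡ 454 (mod 803)
5^64 ≡ 454^2 = 206116 ≡ 548 (mod 803)
5^128 ≡ 548^2 = 300304 ≡ 785 (mod 803)
5^256 ≡ 785^2 = 616225 ≡ 324 (mod 803)
5^512 ≡ 324^2 = 104976 ≡ 586 (mod 803)
802 = 512 + 256 + 32 + 2 in binary powers of 2.
So 5^802 ≡ 586 · 324 · 454 · 25 ≡ 707 (mod 803).
Since 707 ≠ 1, base 5 is a Fermat witness: 803 is composite.

707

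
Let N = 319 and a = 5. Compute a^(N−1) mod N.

136

5^1 ≡ 5 (mod 319)
5^2 ≡ 5^2 = 25 ≡ 25 (mod 319)
5^4 ≡ 25^2 = 625 ≡ 306 (mod 319)
5^8 ≡ 306^2 = 93636 ≡ 169 (mod 319)
5^16 ≡ 169^2 = 28561 ≡ 170 (mod 319)
5^32 ≡ 170^2 = 28900 ≡ 190 (mod 319)
5^64 ≡ 190^2 = 36100 ≡ 53 (mod 319)
5^128 ≡ 53^2 = 2809 ≡ 257 (mod 319)
5^256 ≡ 257^2 = 66049 ≡ 16 (mod 319)
318 = 256 + 32 + 16 + 8 + 4 + 2 in binary powers of 2.
So 5^318 ≡ 16 · 190 · 170 · 169 · 306 · 25 ≡ 136 (mod 319).
Since 136 ≠ 1, base 5 is a Fermat witness: 319 is composite.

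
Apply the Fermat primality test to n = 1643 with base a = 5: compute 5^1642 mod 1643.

594

5^1 ≡ 5 (mod 1643)
5^2 ≡ 5^2 = 25 ≡ 25 (mod 1643)
5^4 ≡ 25^2 = 625 ≡ 625 (mod 1643)
5^8 ≡ 625^2 = 390625 ≡ 1234 (mod 1643)
5^16 ≡ 1234^2 = 1522756 ≡ 1338 (mod 1643)
5^32 ≡ 1338^2 = 1790244 ≡ 1017 (mod 1643)
5^64 ≡ 1017^2 = 1034289 ≡ 842 (mod 1643)
5^128 ≡ 842^2 = 708964 ≡ 831 (mod 1643)
5^256 ≡ 831^2 = 690561 ≡ 501 (mod 1643)
5^512 ≡ 501^2 = 251001 ≡ 1265 (mod 1643)
5^1024 ≡ 1265^2 = 1600225 ≡ 1586 (mod 1643)
1642 = 1024 + 512 + 64 + 32 + 8 + 2 in binary powers of 2.
So 5^1642 ≡ 1586 · 1265 · 842 · 1017 · 1234 · 25 ≡ 594 (mod 1643).
Since 594 ≠ 1, base 5 is a Fermat witness: 1643 is composite.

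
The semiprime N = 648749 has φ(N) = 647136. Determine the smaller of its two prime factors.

757

φ(n) = (p−1)(q−1) = n − (p+q) + 1, so p + q = 648749 − 647136 + 1 = 1614.
p and q are the roots of t² − 1614t + 648749 = 0.
Discriminant: 1614² − 4·648749 = 2604996 − 2594996 = 10000; √10000 = 100.
q = (1614 − 100)/2 = 757, p = (1614 + 100)/2 = 857.
Check: 757 · 857 = 648749.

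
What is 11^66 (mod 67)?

11^1 ≡ 11 (mod 67)
11^2 ≡ 11^2 = 121 ≡ 54 (mod 67)
11^4 ≡ 54^2 = 2916 ≡ 35 (mod 67)
11^8 ≡ 35^2 = 1225 ≡ 19 (mod 67)
11^16 ≡ 19^2 = 361 ≡ 26 (mod 67)
11^32 ≡ 26^2 = 676 ≡ 6 (mod 67)
11^64 ≡ 6^2 = 36 ≡ 36 (mod 67)
66 = 64 + 2 in binary powers of 2.
So 11^66 ≡ 36 · 54 ≡ 1 (mod 67).
Since the result is 1, base 11 gives no evidence that 67 is composite.

1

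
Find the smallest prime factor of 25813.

25813 is odd.
Digit sum 19, not divisible by 3.
Ends in 3: not divisible by 5.
7: 25813 = 7·3687 + 4
11: 25813 = 11·2346 + 7
13: 25813 = 13·1985 + 8
17: 25813 = 17·1518 + 7
19: 25813 = 19·1358 + 11
23: 25813 = 23·1122 + 7
29: 25813 = 29·890 + 3
31: 25813 = 31·832 + 21
37: 25813 = 37·697 + 24
41: 25813 = 41·629 + 24
43: 25813 = 43·600 + 13
47: 25813 = 47·549 + 10
53: 25813 = 53·487 + 2
59: 25813 = 59·437 + 30
61: 25813 = 61·423 + 10
67: 25813 = 67·385 + 18
71: 25813 = 71·363 + 40
73: 25813 = 73·353 + 44
79: 25813 = 79·326 + 59
83: 25813 = 83·311

83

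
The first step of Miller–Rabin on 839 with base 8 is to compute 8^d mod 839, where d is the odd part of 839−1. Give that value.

839 − 1 = 838 = 2^1 · 419, so d = 419.
8^1 ≡ 8 (mod 839)
8^2 ≡ 8^2 = 64 ≡ 64 (mod 839)
8^4 ≡ 64^2 = 4096 ≡ 740 (mod 839)
8^8 ≡ 740^2 = 547600 ≡ 572 (mod 839)
8^16 ≡ 572^2 = 327184 ≡ 813 (mod 839)
8^32 ≡ 813^2 = 660969 ≡ 676 (mod 839)
8^64 ≡ 676^2 = 456976 ≡ 560 (mod 839)
8^128 ≡ 560^2 = 313600 ≡ 653 (mod 839)
8^256 ≡ 653^2 = 426409 ≡ 197 (mod 839)
419 = 256 + 128 + 32 + 2 + 1 in binary powers of 2.
So 8^419 ≡ 197 · 653 · 676 · 64 · 8 ≡ 1 (mod 839).
Since 8^d ≡ 1 (mod 839), base 8 does not prove 839 composite.

1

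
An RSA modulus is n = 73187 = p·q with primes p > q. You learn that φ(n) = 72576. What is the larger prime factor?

449

φ(n) = (p−1)(q−1) = n − (p+q) + 1, so p + q = 73187 − 72576 + 1 = 612.
p and q are the roots of t² − 612t + 73187 = 0.
Discriminant: 612² − 4·73187 = 374544 − 292748 = 81796; √81796 = 286.
q = (612 − 286)/2 = 163, p = (612 + 286)/2 = 449.
Check: 163 · 449 = 73187.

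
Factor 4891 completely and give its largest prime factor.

73

4891 = 67 · 73
73 is prime.
So 4891 = 67 · 73; the largest prime factor is 73.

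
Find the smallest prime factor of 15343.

67

15343 is odd.
Digit sum 16, not divisible by 3.
Ends in 3: not divisible by 5.
7: 15343 = 7·2191 + 6
11: 15343 = 11·1394 + 9
13: 15343 = 13·1180 + 3
17: 15343 = 17·902 + 9
19: 15343 = 19·807 + 10
23: 15343 = 23·667 + 2
29: 15343 = 29·529 + 2
31: 15343 = 31·494 + 29
37: 15343 = 37·414 + 25
41: 15343 = 41·374 + 9
43: 15343 = 43·356 + 35
47: 15343 = 47·326 + 21
53: 15343 = 53·289 + 26
59: 15343 = 59·260 + 3
61: 15343 = 61·251 + 32
67: 15343 = 67·229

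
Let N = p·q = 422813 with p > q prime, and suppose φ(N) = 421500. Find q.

563

φ(n) = (p−1)(q−1) = n − (p+q) + 1, so p + q = 422813 − 421500 + 1 = 1314.
p and q are the roots of t² − 1314t + 422813 = 0.
Discriminant: 1314² − 4·422813 = 1726596 − 1691252 = 35344; √35344 = 188.
q = (1314 − 188)/2 = 563, p = (1314 + 188)/2 = 751.
Check: 563 · 751 = 422813.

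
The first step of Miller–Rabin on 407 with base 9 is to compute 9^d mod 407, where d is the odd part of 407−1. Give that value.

256

407 − 1 = 406 = 2^1 · 203, so d = 203.
9^1 ≡ 9 (mod 407)
9^2 ≡ 9^2 = 81 ≡ 81 (mod 407)
9^4 ≡ 81^2 = 6561 ≡ 49 (mod 407)
9^8 ≡ 49^2 = 2401 ≡ 366 (mod 407)
9^16 ≡ 366^2 = 133956 ≡ 53 (mod 407)
9^32 ≡ 53^2 = 2809 ≡ 367 (mod 407)
9^64 ≡ 367^2 = 134689 ≡ 379 (mod 407)
9^128 ≡ 379^2 = 143641 ≡ 377 (mod 407)
203 = 128 + 64 + 8 + 2 + 1 in binary powers of 2.
So 9^203 ≡ 377 · 379 · 366 · 81 · 9 ≡ 256 (mod 407).
Squaring chain: 256; never reaches −1, so base 9 is a Miller–Rabin witness that 407 is composite.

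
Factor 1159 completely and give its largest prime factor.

1159 = 19 · 61
61 is prime.
So 1159 = 19 · 61; the largest prime factor is 61.

61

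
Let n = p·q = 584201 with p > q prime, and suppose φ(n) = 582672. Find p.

797

φ(n) = (p−1)(q−1) = n − (p+q) + 1, so p + q = 584201 − 582672 + 1 = 1530.
p and q are the roots of t² − 1530t + 584201 = 0.
Discriminant: 1530² − 4·584201 = 2340900 − 2336804 = 4096; √4096 = 64.
q = (1530 − 64)/2 = 733, p = (1530 + 64)/2 = 797.
Check: 733 · 797 = 584201.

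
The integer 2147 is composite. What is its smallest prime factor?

2147 is odd.
Digit sum 14, not divisible by 3.
Ends in 7: not divisible by 5.
7: 2147 = 7·306 + 5
11: 2147 = 11·195 + 2
13: 2147 = 13·165 + 2
17: 2147 = 17·126 + 5
19: 2147 = 19·113

19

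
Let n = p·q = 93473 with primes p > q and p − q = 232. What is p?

Since p = q + 232, we have 93473 = q(q + 232), so q² + 232q − 93473 = 0.
Discriminant: 232² + 4·93473 = 53824 + 373892 = 427716; √427716 = 654.
q = (−232 + 654)/2 = 211, and p = q + 232 = 443.
Check: 211 · 443 = 93473.

443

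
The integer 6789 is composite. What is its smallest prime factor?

6789 is odd.
Digit sum 30, divisible by 3.

3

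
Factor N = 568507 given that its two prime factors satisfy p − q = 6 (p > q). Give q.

Since p = q + 6, we have 568507 = q(q + 6), so q² + 6q − 568507 = 0.
Discriminant: 6² + 4·568507 = 36 + 2274028 = 2274064; √2274064 = 1508.
q = (−6 + 1508)/2 = 751, and p = q + 6 = 757.
Check: 751 · 757 = 568507.

751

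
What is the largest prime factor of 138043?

73

138043 = 31 · 4453
4453 = 61 · 73
73 is prime.
So 138043 = 31 · 61 · 73; the largest prime factor is 73.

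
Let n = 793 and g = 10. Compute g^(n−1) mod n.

729

10^1 ≡ 10 (mod 793)
10^2 ≡ 10^2 = 100 ≡ 100 (mod 793)
10^4 ≡ 100^2 = 10000 ≡ 484 (mod 793)
10^8 ≡ 484^2 = 234256 ≡ 321 (mod 793)
10^16 ≡ 321^2 = 103041 ≡ 744 (mod 793)
10^32 ≡ 744^2 = 553536 ≡ 22 (mod 793)
10^64 ≡ 22^2 = 484 ≡ 484 (mod 793)
10^128 ≡ 484^2 = 234256 ≡ 321 (mod 793)
10^256 ≡ 321^2 = 103041 ≡ 744 (mod 793)
10^512 ≡ 744^2 = 553536 ≡ 22 (mod 793)
792 = 512 + 256 + 16 + 8 in binary powers of 2.
So 10^792 ≡ 22 · 744 · 744 · 321 ≡ 729 (mod 793).
Since 729 ≠ 1, base 10 is a Fermat witness: 793 is composite.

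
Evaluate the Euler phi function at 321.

212

Factor: 321 = 3 · 107.
φ(321) = (3−1) · (107−1) = 2 · 106 = 212.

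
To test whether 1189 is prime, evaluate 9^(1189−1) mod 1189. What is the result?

575

9^1 ≡ 9 (mod 1189)
9^2 ≡ 9^2 = 81 ≡ 81 (mod 1189)
9^4 ≡ 81^2 = 6561 ≡ 616 (mod 1189)
9^8 ≡ 616^2 = 379456 ≡ 165 (mod 1189)
9^16 ≡ 165^2 = 27225 ≡ 1067 (mod 1189)
9^32 ≡ 1067^2 = 1138489 ≡ 616 (mod 1189)
9^64 ≡ 616^2 = 379456 ≡ 165 (mod 1189)
9^128 ≡ 165^2 = 27225 ≡ 1067 (mod 1189)
9^256 ≡ 1067^2 = 1138489 ≡ 616 (mod 1189)
9^512 ≡ 616^2 = 379456 ≡ 165 (mod 1189)
9^1024 ≡ 165^2 = 27225 ≡ 1067 (mod 1189)
1188 = 1024 + 128 + 32 + 4 in binary powers of 2.
So 9^1188 ≡ 1067 · 1067 · 616 · 616 ≡ 575 (mod 1189).
Since 575 ≠ 1, base 9 is a Fermat witness: 1189 is composite.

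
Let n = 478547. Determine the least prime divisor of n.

31

478547 is odd.
Digit sum 35, not divisible by 3.
Ends in 7: not divisible by 5.
7: 478547 = 7·68363 + 6
11: 478547 = 11·43504 + 3
13: 478547 = 13·36811 + 4
17: 478547 = 17·28149 + 14
19: 478547 = 19·25186 + 13
23: 478547 = 23·20806 + 9
29: 478547 = 29·16501 + 18
31: 478547 = 31·15437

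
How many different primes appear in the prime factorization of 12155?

12155 = 5 · 2431
2431 = 11 · 221
221 = 13 · 17
12155 = 5 · 11 · 13 · 17, which has 4 distinct prime factors.

4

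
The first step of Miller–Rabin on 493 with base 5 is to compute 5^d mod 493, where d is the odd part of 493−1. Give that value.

419

493 − 1 = 492 = 2^2 · 123, so d = 123.
5^1 ≡ 5 (mod 493)
5^2 ≡ 5^2 = 25 ≡ 25 (mod 493)
5^4 ≡ 25^2 = 625 ≡ 132 (mod 493)
5^8 ≡ 132^2 = 17424 ≡ 169 (mod 493)
5^16 ≡ 169^2 = 28561 ≡ 460 (mod 493)
5^32 ≡ 460^2 = 211600 ≡ 103 (mod 493)
5^64 ≡ 103^2 = 10609 ≡ 256 (mod 493)
123 = 64 + 32 + 16 + 8 + 2 + 1 in binary powers of 2.
So 5^123 ≡ 256 · 103 · 460 · 169 · 25 · 5 ≡ 419 (mod 493).
Squaring chain: 419 → 53; never reaches −1, so base 5 is a Miller–Rabin witness that 493 is composite.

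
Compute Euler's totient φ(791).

672

Factor: 791 = 7 · 113.
φ(791) = (7−1) · (113−1) = 6 · 112 = 672.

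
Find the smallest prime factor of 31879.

31879 is odd.
Digit sum 28, not divisible by 3.
Ends in 9: not divisible by 5.
7: 31879 = 7·4554 + 1
11: 31879 = 11·2898 + 1
13: 31879 = 13·2452 + 3
17: 31879 = 17·1875 + 4
19: 31879 = 19·1677 + 16
23: 31879 = 23·1386 + 1
29: 31879 = 29·1099 + 8
31: 31879 = 31·1028 + 11
37: 31879 = 37·861 + 22
41: 31879 = 41·777 + 22
43: 31879 = 43·741 + 16
47: 31879 = 47·678 + 13
53: 31879 = 53·601 + 26
59: 31879 = 59·540 + 19
61: 31879 = 61·522 + 37
67: 31879 = 67·475 + 54
71: 31879 = 71·449

71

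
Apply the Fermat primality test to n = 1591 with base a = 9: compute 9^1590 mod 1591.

9^1 ≡ 9 (mod 1591)
9^2 ≡ 9^2 = 81 ≡ 81 (mod 1591)
9^4 ≡ 81^2 = 6561 ≡ 197 (mod 1591)
9^8 ≡ 197^2 = 38809 ≡ 625 (mod 1591)
9^16 ≡ 625^2 = 390625 ≡ 830 (mod 1591)
9^32 ≡ 830^2 = 688900 ≡ 1588 (mod 1591)
9^64 ≡ 1588^2 = 2521744 ≡ 9 (mod 1591)
9^128 ≡ 9^2 = 81 ≡ 81 (mod 1591)
9^256 ≡ 81^2 = 6561 ≡ 197 (mod 1591)
9^512 ≡ 197^2 = 38809 ≡ 625 (mod 1591)
9^1024 ≡ 625^2 = 390625 ≡ 830 (mod 1591)
1590 = 1024 + 512 + 32 + 16 + 4 + 2 in binary powers of 2.
So 9^1590 ≡ 830 · 625 · 1588 · 830 · 197 · 81 ≡ 269 (mod 1591).
Since 269 ≠ 1, base 9 is a Fermat witness: 1591 is composite.

269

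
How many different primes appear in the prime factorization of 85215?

5

85215 = 3 · 28405
28405 = 5 · 5681
5681 = 13 · 437
437 = 19 · 23
85215 = 3 · 5 · 13 · 19 · 23, which has 5 distinct prime factors.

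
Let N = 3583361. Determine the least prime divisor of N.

3583361 is odd.
Digit sum 29, not divisible by 3.
Ends in 1: not divisible by 5.
7: 3583361 = 7·511908 + 5
11: 3583361 = 11·325760 + 1
13: 3583361 = 13·275643 + 2
17: 3583361 = 17·210785 + 16
19: 3583361 = 19·188597 + 18
23: 3583361 = 23·155798 + 7
29: 3583361 = 29·123564 + 5
31: 3583361 = 31·115592 + 9
37: 3583361 = 37·96847 + 22
41: 3583361 = 41·87399 + 2
43: 3583361 = 43·83333 + 42
47: 3583361 = 47·76241 + 34
53: 3583361 = 53·67610 + 31
59: 3583361 = 59·60734 + 55
61: 3583361 = 61·58743 + 38
67: 3583361 = 67·53483

67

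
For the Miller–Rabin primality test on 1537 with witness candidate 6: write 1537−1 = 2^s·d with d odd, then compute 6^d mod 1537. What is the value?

1537 − 1 = 1536 = 2^9 · 3, so d = 3.
6^1 ≡ 6 (mod 1537)
6^2 ≡ 6^2 = 36 ≡ 36 (mod 1537)
3 = 2 + 1 in binary powers of 2.
So 6^3 ≡ 36 · 6 ≡ 216 (mod 1537).
Squaring chain: 216 → 546 → 1475 → 770 → 1155 → 1446 → 596 → 169 → 895; never reaches −1, so base 6 is a Miller–Rabin witness that 1537 is composite.

216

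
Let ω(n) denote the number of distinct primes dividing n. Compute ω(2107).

2107 = 7^2 · 43
2107 = 7^2 · 43, which has 2 distinct prime factors.

2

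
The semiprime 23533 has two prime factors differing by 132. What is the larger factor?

233

Since p = q + 132, we have 23533 = q(q + 132), so q² + 132q − 23533 = 0.
Discriminant: 132² + 4·23533 = 17424 + 94132 = 111556; √111556 = 334.
q = (−132 + 334)/2 = 101, and p = q + 132 = 233.
Check: 101 · 233 = 23533.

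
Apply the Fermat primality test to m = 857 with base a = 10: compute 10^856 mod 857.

10^1 ≡ 10 (mod 857)
10^2 ≡ 10^2 = 100 ≡ 100 (mod 857)
10^4 ≡ 100^2 = 10000 ≡ 573 (mod 857)
10^8 ≡ 573^2 = 328329 ≡ 98 (mod 857)
10^16 ≡ 98^2 = 9604 ≡ 177 (mod 857)
10^32 ≡ 177^2 = 31329 ≡ 477 (mod 857)
10^64 ≡ 477^2 = 227529 ≡ 424 (mod 857)
10^128 ≡ 424^2 = 179776 ≡ 663 (mod 857)
10^256 ≡ 663^2 = 439569 ≡ 785 (mod 857)
10^512 ≡ 785^2 = 616225 ≡ 42 (mod 857)
856 = 512 + 256 + 64 + 16 + 8 in binary powers of 2.
So 10^856 ≡ 42 · 785 · 424 · 177 · 98 ≡ 1 (mod 857).
Since the result is 1, base 10 gives no evidence that 857 is composite.

1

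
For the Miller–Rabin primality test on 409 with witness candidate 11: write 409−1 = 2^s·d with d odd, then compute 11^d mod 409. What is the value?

378

409 − 1 = 408 = 2^3 · 51, so d = 51.
11^1 ≡ 11 (mod 409)
11^2 ≡ 11^2 = 121 ≡ 121 (mod 409)
11^4 ≡ 121^2 = 14641 ≡ 326 (mod 409)
11^8 ≡ 326^2 = 106276 ≡ 345 (mod 409)
11^16 ≡ 345^2 = 119025 ≡ 6 (mod 409)
11^32 ≡ 6^2 = 36 ≡ 36 (mod 409)
51 = 32 + 16 + 2 + 1 in binary powers of 2.
So 11^51 ≡ 36 · 6 · 121 · 11 ≡ 378 (mod 409).
Squaring chain: 378 → 143 → 408; reaches −1, so base 11 does not prove 409 composite.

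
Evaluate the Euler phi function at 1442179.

Factor: 1442179 = 101 · 109 · 131.
φ(1442179) = (101−1) · (109−1) · (131−1) = 100 · 108 · 130 = 1404000.

1404000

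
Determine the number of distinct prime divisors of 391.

2

391 = 17 · 23
391 = 17 · 23, which has 2 distinct prime factors.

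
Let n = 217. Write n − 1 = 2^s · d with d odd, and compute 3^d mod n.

209

217 − 1 = 216 = 2^3 · 27, so d = 27.
3^1 ≡ 3 (mod 217)
3^2 ≡ 3^2 = 9 ≡ 9 (mod 217)
3^4 ≡ 9^2 = 81 ≡ 81 (mod 217)
3^8 ≡ 81^2 = 6561 ≡ 51 (mod 217)
3^16 ≡ 51^2 = 2601 ≡ 214 (mod 217)
27 = 16 + 8 + 2 + 1 in binary powers of 2.
So 3^27 ≡ 214 · 51 · 9 · 3 ≡ 209 (mod 217).
Squaring chain: 209 → 64 → 190; never reaches −1, so base 3 is a Miller–Rabin witness that 217 is composite.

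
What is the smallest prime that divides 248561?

23

248561 is odd.
Digit sum 26, not divisible by 3.
Ends in 1: not divisible by 5.
7: 248561 = 7·35508 + 5
11: 248561 = 11·22596 + 5
13: 248561 = 13·19120 + 1
17: 248561 = 17·14621 + 4
19: 248561 = 19·13082 + 3
23: 248561 = 23·10807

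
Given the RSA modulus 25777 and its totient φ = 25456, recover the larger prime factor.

173

φ(n) = (p−1)(q−1) = n − (p+q) + 1, so p + q = 25777 − 25456 + 1 = 322.
p and q are the roots of t² − 322t + 25777 = 0.
Discriminant: 322² − 4·25777 = 103684 − 103108 = 576; √576 = 24.
q = (322 − 24)/2 = 149, p = (322 + 24)/2 = 173.
Check: 149 · 173 = 25777.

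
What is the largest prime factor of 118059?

59

118059 = 3 · 39353
39353 = 23 · 1711
1711 = 29 · 59
59 is prime.
So 118059 = 3 · 23 · 29 · 59; the largest prime factor is 59.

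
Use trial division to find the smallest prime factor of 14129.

14129 is odd.
Digit sum 17, not divisible by 3.
Ends in 9: not divisible by 5.
7: 14129 = 7·2018 + 3
11: 14129 = 11·1284 + 5
13: 14129 = 13·1086 + 11
17: 14129 = 17·831 + 2
19: 14129 = 19·743 + 12
23: 14129 = 23·614 + 7
29: 14129 = 29·487 + 6
31: 14129 = 31·455 + 24
37: 14129 = 37·381 + 32
41: 14129 = 41·344 + 25
43: 14129 = 43·328 + 25
47: 14129 = 47·300 + 29
53: 14129 = 53·266 + 31
59: 14129 = 59·239 + 28
61: 14129 = 61·231 + 38
67: 14129 = 67·210 + 59
71: 14129 = 71·199

71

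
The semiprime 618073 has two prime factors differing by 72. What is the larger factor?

Since p = q + 72, we have 618073 = q(q + 72), so q² + 72q − 618073 = 0.
Discriminant: 72² + 4·618073 = 5184 + 2472292 = 2477476; √2477476 = 1574.
q = (−72 + 1574)/2 = 751, and p = q + 72 = 823.
Check: 751 · 823 = 618073.

823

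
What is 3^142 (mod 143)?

3^1 ≡ 3 (mod 143)
3^2 ≡ 3^2 = 9 ≡ 9 (mod 143)
3^4 ≡ 9^2 = 81 ≡ 81 (mod 143)
3^8 ≡ 81^2 = 6561 ≡ 126 (mod 143)
3^16 ≡ 126^2 = 15876 ≡ 3 (mod 143)
3^32 ≡ 3^2 = 9 ≡ 9 (mod 143)
3^64 ≡ 9^2 = 81 ≡ 81 (mod 143)
3^128 ≡ 81^2 = 6561 ≡ 126 (mod 143)
142 = 128 + 8 + 4 + 2 in binary powers of 2.
So 3^142 ≡ 126 · 126 · 81 · 9 ≡ 42 (mod 143).
Since 42 ≠ 1, base 3 is a Fermat witness: 143 is composite.

42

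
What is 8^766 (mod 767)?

285

8^1 ≡ 8 (mod 767)
8^2 ≡ 8^2 = 64 ≡ 64 (mod 767)
8^4 ≡ 64^2 = 4096 ≡ 261 (mod 767)
8^8 ≡ 261^2 = 68121 ≡ 625 (mod 767)
8^16 ≡ 625^2 = 390625 ≡ 222 (mod 767)
8^32 ≡ 222^2 = 49284 ≡ 196 (mod 767)
8^64 ≡ 196^2 = 38416 ≡ 66 (mod 767)
8^128 ≡ 66^2 = 4356 ≡ 521 (mod 767)
8^256 ≡ 521^2 = 271441 ≡ 690 (mod 767)
8^512 ≡ 690^2 = 476100 ≡ 560 (mod 767)
766 = 512 + 128 + 64 + 32 + 16 + 8 + 4 + 2 in binary powers of 2.
So 8^766 ≡ 560 · 521 · 66 · 196 · 222 · 625 · 261 · 64 ≡ 285 (mod 767).
Since 285 ≠ 1, base 8 is a Fermat witness: 767 is composite.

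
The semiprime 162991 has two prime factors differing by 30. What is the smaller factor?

389

Since p = q + 30, we have 162991 = q(q + 30), so q² + 30q − 162991 = 0.
Discriminant: 30² + 4·162991 = 900 + 651964 = 652864; √652864 = 808.
q = (−30 + 808)/2 = 389, and p = q + 30 = 419.
Check: 389 · 419 = 162991.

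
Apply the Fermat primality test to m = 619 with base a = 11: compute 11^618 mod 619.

11^1 ≡ 11 (mod 619)
11^2 ≡ 11^2 = 121 ≡ 121 (mod 619)
11^4 ≡ 121^2 = 14641 ≡ 404 (mod 619)
11^8 ≡ 404^2 = 163216 ≡ 419 (mod 619)
11^16 ≡ 419^2 = 175561 ≡ 384 (mod 619)
11^32 ≡ 384^2 = 147456 ≡ 134 (mod 619)
11^64 ≡ 134^2 = 17956 ≡ 5 (mod 619)
11^128 ≡ 5^2 = 25 ≡ 25 (mod 619)
11^256 ≡ 25^2 = 625 ≡ 6 (mod 619)
11^512 ≡ 6^2 = 36 ≡ 36 (mod 619)
618 = 512 + 64 + 32 + 8 + 2 in binary powers of 2.
So 11^618 ≡ 36 · 5 · 134 · 419 · 121 ≡ 1 (mod 619).
Since the result is 1, base 11 gives no evidence that 619 is composite.

1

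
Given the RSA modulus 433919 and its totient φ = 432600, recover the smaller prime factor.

619

φ(n) = (p−1)(q−1) = n − (p+q) + 1, so p + q = 433919 − 432600 + 1 = 1320.
p and q are the roots of t² − 1320t + 433919 = 0.
Discriminant: 1320² − 4·433919 = 1742400 − 1735676 = 6724; √6724 = 82.
q = (1320 − 82)/2 = 619, p = (1320 + 82)/2 = 701.
Check: 619 · 701 = 433919.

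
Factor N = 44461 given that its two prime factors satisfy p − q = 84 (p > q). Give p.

257

Since p = q + 84, we have 44461 = q(q + 84), so q² + 84q − 44461 = 0.
Discriminant: 84² + 4·44461 = 7056 + 177844 = 184900; √184900 = 430.
q = (−84 + 430)/2 = 173, and p = q + 84 = 257.
Check: 173 · 257 = 44461.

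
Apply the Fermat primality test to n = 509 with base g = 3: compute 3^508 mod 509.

3^1 ≡ 3 (mod 509)
3^2 ≡ 3^2 = 9 ≡ 9 (mod 509)
3^4 ≡ 9^2 = 81 ≡ 81 (mod 509)
3^8 ≡ 81^2 = 6561 ≡ 453 (mod 509)
3^16 ≡ 453^2 = 205209 ≡ 82 (mod 509)
3^32 ≡ 82^2 = 6724 ≡ 107 (mod 509)
3^64 ≡ 107^2 = 11449 ≡ 251 (mod 509)
3^128 ≡ 251^2 = 63001 ≡ 394 (mod 509)
3^256 ≡ 394^2 = 155236 ≡ 500 (mod 509)
508 = 256 + 128 + 64 + 32 + 16 + 8 + 4 in binary powers of 2.
So 3^508 ≡ 500 · 394 · 251 · 107 · 82 · 453 · 81 ≡ 1 (mod 509).
Since the result is 1, base 3 gives no evidence that 509 is composite.

1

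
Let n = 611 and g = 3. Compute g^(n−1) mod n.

3^1 ≡ 3 (mod 611)
3^2 ≡ 3^2 = 9 ≡ 9 (mod 611)
3^4 ≡ 9^2 = 81 ≡ 81 (mod 611)
3^8 ≡ 81^2 = 6561 ≡ 451 (mod 611)
3^16 ≡ 451^2 = 203401 ≡ 549 (mod 611)
3^32 ≡ 549^2 = 301401 ≡ 178 (mod 611)
3^64 ≡ 178^2 = 31684 ≡ 523 (mod 611)
3^128 ≡ 523^2 = 273529 ≡ 412 (mod 611)
3^256 ≡ 412^2 = 169744 ≡ 497 (mod 611)
3^512 ≡ 497^2 = 247009 ≡ 165 (mod 611)
610 = 512 + 64 + 32 + 2 in binary powers of 2.
So 3^610 ≡ 165 · 523 · 178 · 9 ≡ 341 (mod 611).
Since 341 ≠ 1, base 3 is a Fermat witness: 611 is composite.

341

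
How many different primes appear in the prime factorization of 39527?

39527 = 29^2 · 47
39527 = 29^2 · 47, which has 2 distinct prime factors.

2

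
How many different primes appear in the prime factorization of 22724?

22724 = 2^2 · 5681
5681 = 13 · 437
437 = 19 · 23
22724 = 2^2 · 13 · 19 · 23, which has 4 distinct prime factors.

4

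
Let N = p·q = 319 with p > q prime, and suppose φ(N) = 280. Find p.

29

φ(n) = (p−1)(q−1) = n − (p+q) + 1, so p + q = 319 − 280 + 1 = 40.
p and q are the roots of t² − 40t + 319 = 0.
Discriminant: 40² − 4·319 = 1600 − 1276 = 324; √324 = 18.
q = (40 − 18)/2 = 11, p = (40 + 18)/2 = 29.
Check: 11 · 29 = 319.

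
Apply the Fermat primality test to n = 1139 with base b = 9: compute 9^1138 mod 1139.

625

9^1 ≡ 9 (mod 1139)
9^2 ≡ 9^2 = 81 ≡ 81 (mod 1139)
9^4 ≡ 81^2 = 6561 ≡ 866 (mod 1139)
9^8 ≡ 866^2 = 749956 ≡ 494 (mod 1139)
9^16 ≡ 494^2 = 244036 ≡ 290 (mod 1139)
9^32 ≡ 290^2 = 84100 ≡ 953 (mod 1139)
9^64 ≡ 953^2 = 908209 ≡ 426 (mod 1139)
9^128 ≡ 426^2 = 181476 ≡ 375 (mod 1139)
9^256 ≡ 375^2 = 140625 ≡ 528 (mod 1139)
9^512 ≡ 528^2 = 278784 ≡ 868 (mod 1139)
9^1024 ≡ 868^2 = 753424 ≡ 545 (mod 1139)
1138 = 1024 + 64 + 32 + 16 + 2 in binary powers of 2.
So 9^1138 ≡ 545 · 426 · 953 · 290 · 81 ≡ 625 (mod 1139).
Since 625 ≠ 1, base 9 is a Fermat witness: 1139 is composite.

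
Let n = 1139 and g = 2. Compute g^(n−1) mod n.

412

2^1 ≡ 2 (mod 1139)
2^2 ≡ 2^2 = 4 ≡ 4 (mod 1139)
2^4 ≡ 4^2 = 16 ≡ 16 (mod 1139)
2^8 ≡ 16^2 = 256 ≡ 256 (mod 1139)
2^16 ≡ 256^2 = 65536 ≡ 613 (mod 1139)
2^32 ≡ 613^2 = 375769 ≡ 1038 (mod 1139)
2^64 ≡ 1038^2 = 1077444 ≡ 1089 (mod 1139)
2^128 ≡ 1089^2 = 1185921 ≡ 222 (mod 1139)
2^256 ≡ 222^2 = 49284 ≡ 307 (mod 1139)
2^512 ≡ 307^2 = 94249 ≡ 851 (mod 1139)
2^1024 ≡ 851^2 = 724201 ≡ 936 (mod 1139)
1138 = 1024 + 64 + 32 + 16 + 2 in binary powers of 2.
So 2^1138 ≡ 936 · 1089 · 1038 · 613 · 4 ≡ 412 (mod 1139).
Since 412 ≠ 1, base 2 is a Fermat witness: 1139 is composite.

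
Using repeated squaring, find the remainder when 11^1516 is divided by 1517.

359

11^1 ≡ 11 (mod 1517)
11^2 ≡ 11^2 = 121 ≡ 121 (mod 1517)
11^4 ≡ 121^2 = 14641 ≡ 988 (mod 1517)
11^8 ≡ 988^2 = 976144 ≡ 713 (mod 1517)
11^16 ≡ 713^2 = 508369 ≡ 174 (mod 1517)
11^32 ≡ 174^2 = 30276 ≡ 1453 (mod 1517)
11^64 ≡ 1453^2 = 2111209 ≡ 1062 (mod 1517)
11^128 ≡ 1062^2 = 1127844 ≡ 713 (mod 1517)
11^256 ≡ 713^2 = 508369 ≡ 174 (mod 1517)
11^512 ≡ 174^2 = 30276 ≡ 1453 (mod 1517)
11^1024 ≡ 1453^2 = 2111209 ≡ 1062 (mod 1517)
1516 = 1024 + 256 + 128 + 64 + 32 + 8 + 4 in binary powers of 2.
So 11^1516 ≡ 1062 · 174 · 713 · 1062 · 1453 · 713 · 988 ≡ 359 (mod 1517).
Since 359 ≠ 1, base 11 is a Fermat witness: 1517 is composite.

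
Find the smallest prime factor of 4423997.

4423997 is odd.
Digit sum 38, not divisible by 3.
Ends in 7: not divisible by 5.
7: 4423997 = 7·631999 + 4
11: 4423997 = 11·402181 + 6
13: 4423997 = 13·340307 + 6
17: 4423997 = 17·260235 + 2
19: 4423997 = 19·232841 + 18
23: 4423997 = 23·192347 + 16
29: 4423997 = 29·152551 + 18
31: 4423997 = 31·142709 + 18
37: 4423997 = 37·119567 + 18
41: 4423997 = 41·107902 + 15
43: 4423997 = 43·102883 + 28
47: 4423997 = 47·94127 + 28
53: 4423997 = 53·83471 + 34
59: 4423997 = 59·74983

59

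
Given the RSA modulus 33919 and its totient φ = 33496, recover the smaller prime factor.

φ(n) = (p−1)(q−1) = n − (p+q) + 1, so p + q = 33919 − 33496 + 1 = 424.
p and q are the roots of t² − 424t + 33919 = 0.
Discriminant: 424² − 4·33919 = 179776 − 135676 = 44100; √44100 = 210.
q = (424 − 210)/2 = 107, p = (424 + 210)/2 = 317.
Check: 107 · 317 = 33919.

107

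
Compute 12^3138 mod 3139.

649

12^1 ≡ 12 (mod 3139)
12^2 ≡ 12^2 = 144 ≡ 144 (mod 3139)
12^4 ≡ 144^2 = 20736 ≡ 1902 (mod 3139)
12^8 ≡ 1902^2 = 3617604 ≡ 1476 (mod 3139)
12^16 ≡ 1476^2 = 2178576 ≡ 110 (mod 3139)
12^32 ≡ 110^2 = 12100 ≡ 2683 (mod 3139)
12^64 ≡ 2683^2 = 7198489 ≡ 762 (mod 3139)
12^128 ≡ 762^2 = 580644 ≡ 3068 (mod 3139)
12^256 ≡ 3068^2 = 9412624 ≡ 1902 (mod 3139)
12^512 ≡ 1902^2 = 3617604 ≡ 1476 (mod 3139)
12^1024 ≡ 1476^2 = 2178576 ≡ 110 (mod 3139)
12^2048 ≡ 110^2 = 12100 ≡ 2683 (mod 3139)
3138 = 2048 + 1024 + 64 + 2 in binary powers of 2.
So 12^3138 ≡ 2683 · 110 · 762 · 144 ≡ 649 (mod 3139).
Since 649 ≠ 1, base 12 is a Fermat witness: 3139 is composite.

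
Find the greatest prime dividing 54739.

54739 = 19 · 2881
2881 = 43 · 67
67 is prime.
So 54739 = 19 · 43 · 67; the largest prime factor is 67.

67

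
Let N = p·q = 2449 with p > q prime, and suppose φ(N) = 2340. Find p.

φ(n) = (p−1)(q−1) = n − (p+q) + 1, so p + q = 2449 − 2340 + 1 = 110.
p and q are the roots of t² − 110t + 2449 = 0.
Discriminant: 110² − 4·2449 = 12100 − 9796 = 2304; √2304 = 48.
q = (110 − 48)/2 = 31, p = (110 + 48)/2 = 79.
Check: 31 · 79 = 2449.

79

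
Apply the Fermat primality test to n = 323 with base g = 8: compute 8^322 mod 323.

30

8^1 ≡ 8 (mod 323)
8^2 ≡ 8^2 = 64 ≡ 64 (mod 323)
8^4 ≡ 64^2 = 4096 ≡ 220 (mod 323)
8^8 ≡ 220^2 = 48400 ≡ 273 (mod 323)
8^16 ≡ 273^2 = 74529 ≡ 239 (mod 323)
8^32 ≡ 239^2 = 57121 ≡ 273 (mod 323)
8^64 ≡ 273^2 = 74529 ≡ 239 (mod 323)
8^128 ≡ 239^2 = 57121 ≡ 273 (mod 323)
8^256 ≡ 273^2 = 74529 ≡ 239 (mod 323)
322 = 256 + 64 + 2 in binary powers of 2.
So 8^322 ≡ 239 · 239 · 64 ≡ 30 (mod 323).
Since 30 ≠ 1, base 8 is a Fermat witness: 323 is composite.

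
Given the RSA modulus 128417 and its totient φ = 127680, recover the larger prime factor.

457

φ(n) = (p−1)(q−1) = n − (p+q) + 1, so p + q = 128417 − 127680 + 1 = 738.
p and q are the roots of t² − 738t + 128417 = 0.
Discriminant: 738² − 4·128417 = 544644 − 513668 = 30976; √30976 = 176.
q = (738 − 176)/2 = 281, p = (738 + 176)/2 = 457.
Check: 281 · 457 = 128417.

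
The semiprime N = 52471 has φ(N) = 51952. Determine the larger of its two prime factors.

φ(n) = (p−1)(q−1) = n − (p+q) + 1, so p + q = 52471 − 51952 + 1 = 520.
p and q are the roots of t² − 520t + 52471 = 0.
Discriminant: 520² − 4·52471 = 270400 − 209884 = 60516; √60516 = 246.
q = (520 − 246)/2 = 137, p = (520 + 246)/2 = 383.
Check: 137 · 383 = 52471.

383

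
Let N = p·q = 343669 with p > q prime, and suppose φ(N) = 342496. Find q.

φ(n) = (p−1)(q−1) = n − (p+q) + 1, so p + q = 343669 − 342496 + 1 = 1174.
p and q are the roots of t² − 1174t + 343669 = 0.
Discriminant: 1174² − 4·343669 = 1378276 − 1374676 = 3600; √3600 = 60.
q = (1174 − 60)/2 = 557, p = (1174 + 60)/2 = 617.
Check: 557 · 617 = 343669.

557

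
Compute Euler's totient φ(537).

356

Factor: 537 = 3 · 179.
φ(537) = (3−1) · (179−1) = 2 · 178 = 356.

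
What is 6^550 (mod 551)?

6^1 ≡ 6 (mod 551)
6^2 ≡ 6^2 = 36 ≡ 36 (mod 551)
6^4 ≡ 36^2 = 1296 ≡ 194 (mod 551)
6^8 ≡ 194^2 = 37636 ≡ 168 (mod 551)
6^16 ≡ 168^2 = 28224 ≡ 123 (mod 551)
6^32 ≡ 123^2 = 15129 ≡ 252 (mod 551)
6^64 ≡ 252^2 = 63504 ≡ 139 (mod 551)
6^128 ≡ 139^2 = 19321 ≡ 36 (mod 551)
6^256 ≡ 36^2 = 1296 ≡ 194 (mod 551)
6^512 ≡ 194^2 = 37636 ≡ 168 (mod 551)
550 = 512 + 32 + 4 + 2 in binary powers of 2.
So 6^550 ≡ 168 · 252 · 194 · 36 ≡ 310 (mod 551).
Since 310 ≠ 1, base 6 is a Fermat witness: 551 is composite.

310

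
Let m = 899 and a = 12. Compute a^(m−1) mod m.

12^1 ≡ 12 (mod 899)
12^2 ≡ 12^2 = 144 ≡ 144 (mod 899)
12^4 ≡ 144^2 = 20736 ≡ 59 (mod 899)
12^8 ≡ 59^2 = 3481 ≡ 784 (mod 899)
12^16 ≡ 784^2 = 614656 ≡ 639 (mod 899)
12^32 ≡ 639^2 = 408321 ≡ 175 (mod 899)
12^64 ≡ 175^2 = 30625 ≡ 59 (mod 899)
12^128 ≡ 59^2 = 3481 ≡ 784 (mod 899)
12^256 ≡ 784^2 = 614656 ≡ 639 (mod 899)
12^512 ≡ 639^2 = 408321 ≡ 175 (mod 899)
898 = 512 + 256 + 128 + 2 in binary powers of 2.
So 12^898 ≡ 175 · 639 · 784 · 144 ≡ 231 (mod 899).
Since 231 ≠ 1, base 12 is a Fermat witness: 899 is composite.

231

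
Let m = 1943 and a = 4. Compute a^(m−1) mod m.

4^1 ≡ 4 (mod 1943)
4^2 ≡ 4^2 = 16 ≡ 16 (mod 1943)
4^4 ≡ 16^2 = 256 ≡ 256 (mod 1943)
4^8 ≡ 256^2 = 65536 ≡ 1417 (mod 1943)
4^16 ≡ 1417^2 = 2007889 ≡ 770 (mod 1943)
4^32 ≡ 770^2 = 592900 ≡ 285 (mod 1943)
4^64 ≡ 285^2 = 81225 ≡ 1562 (mod 1943)
4^128 ≡ 1562^2 = 2439844 ≡ 1379 (mod 1943)
4^256 ≡ 1379^2 = 1901641 ≡ 1387 (mod 1943)
4^512 ≡ 1387^2 = 1923769 ≡ 199 (mod 1943)
4^1024 ≡ 199^2 = 39601 ≡ 741 (mod 1943)
1942 = 1024 + 512 + 256 + 128 + 16 + 4 + 2 in binary powers of 2.
So 4^1942 ≡ 741 · 199 · 1387 · 1379 · 770 · 256 · 16 ≡ 864 (mod 1943).
Since 864 ≠ 1, base 4 is a Fermat witness: 1943 is composite.

864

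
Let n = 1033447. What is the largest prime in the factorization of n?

1033447 = 17 · 60791
60791 = 31 · 1961
1961 = 37 · 53
53 is prime.
So 1033447 = 17 · 31 · 37 · 53; the largest prime factor is 53.

53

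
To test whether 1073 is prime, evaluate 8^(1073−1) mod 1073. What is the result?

8^1 ≡ 8 (mod 1073)
8^2 ≡ 8^2 = 64 ≡ 64 (mod 1073)
8^4 ≡ 64^2 = 4096 ≡ 877 (mod 1073)
8^8 ≡ 877^2 = 769129 ≡ 861 (mod 1073)
8^16 ≡ 861^2 = 741321 ≡ 951 (mod 1073)
8^32 ≡ 951^2 = 904401 ≡ 935 (mod 1073)
8^64 ≡ 935^2 = 874225 ≡ 803 (mod 1073)
8^128 ≡ 803^2 = 644809 ≡ 1009 (mod 1073)
8^256 ≡ 1009^2 = 1018081 ≡ 877 (mod 1073)
8^512 ≡ 877^2 = 769129 ≡ 861 (mod 1073)
8^1024 ≡ 861^2 = 741321 ≡ 951 (mod 1073)
1072 = 1024 + 32 + 16 in binary powers of 2.
So 8^1072 ≡ 951 · 935 · 951 ≡ 803 (mod 1073).
Since 803 ≠ 1, base 8 is a Fermat witness: 1073 is composite.

803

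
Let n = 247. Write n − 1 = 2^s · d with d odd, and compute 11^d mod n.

247 − 1 = 246 = 2^1 · 123, so d = 123.
11^1 ≡ 11 (mod 247)
11^2 ≡ 11^2 = 121 ≡ 121 (mod 247)
11^4 ≡ 121^2 = 14641 ≡ 68 (mod 247)
11^8 ≡ 68^2 = 4624 ≡ 178 (mod 247)
11^16 ≡ 178^2 = 31684 ≡ 68 (mod 247)
11^32 ≡ 68^2 = 4624 ≡ 178 (mod 247)
11^64 ≡ 178^2 = 31684 ≡ 68 (mod 247)
123 = 64 + 32 + 16 + 8 + 2 + 1 in binary powers of 2.
So 11^123 ≡ 68 · 178 · 68 · 178 · 121 · 11 ≡ 96 (mod 247).
Squaring chain: 96; never reaches −1, so base 11 is a Miller–Rabin witness that 247 is composite.

96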